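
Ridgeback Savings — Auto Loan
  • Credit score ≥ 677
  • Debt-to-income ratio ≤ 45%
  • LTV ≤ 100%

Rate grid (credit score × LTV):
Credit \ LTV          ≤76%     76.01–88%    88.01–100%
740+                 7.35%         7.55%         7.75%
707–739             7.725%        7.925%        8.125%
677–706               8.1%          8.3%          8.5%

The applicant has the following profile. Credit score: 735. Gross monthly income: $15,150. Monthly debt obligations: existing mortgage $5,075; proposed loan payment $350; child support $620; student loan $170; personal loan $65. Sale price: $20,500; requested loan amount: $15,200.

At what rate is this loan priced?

7.725%

Credit score 735 ≥ 677; Total monthly debts = (5,075 + 350 + 620 + 170 + 65) = 6,280. DTI = 6,280/15,150 = 41.5% ≤ 45%
LTV: 15,200 ÷ 20,500 = 74.1%, within 100% cap
Score 735 is in the 707–739 band; LTV 74.1% is in the ≤76% band → 7.725%.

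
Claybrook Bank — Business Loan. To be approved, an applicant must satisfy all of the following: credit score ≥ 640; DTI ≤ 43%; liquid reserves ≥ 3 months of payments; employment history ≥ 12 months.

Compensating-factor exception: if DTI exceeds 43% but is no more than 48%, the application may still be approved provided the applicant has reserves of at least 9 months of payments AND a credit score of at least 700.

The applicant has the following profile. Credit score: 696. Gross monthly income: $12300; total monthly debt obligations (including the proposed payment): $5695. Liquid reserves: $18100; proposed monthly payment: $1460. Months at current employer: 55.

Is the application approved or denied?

Credit score 696 ≥ 640 (meets base)
DTI: 5,695 ÷ 12,300 = 46.3%, over the 43% base limit.
Liquid reserves cover 18,100/1,460 = 12.4 months — ≥ 3 required
Employment 55 ≥ 12 months
46.3% falls in the override range (43%–48%), so the compensating-factor test applies.
Reserves 12.4 ≥ 9 months; credit score 696 < 700.
Compensating-factor requirement not fully met.

Denied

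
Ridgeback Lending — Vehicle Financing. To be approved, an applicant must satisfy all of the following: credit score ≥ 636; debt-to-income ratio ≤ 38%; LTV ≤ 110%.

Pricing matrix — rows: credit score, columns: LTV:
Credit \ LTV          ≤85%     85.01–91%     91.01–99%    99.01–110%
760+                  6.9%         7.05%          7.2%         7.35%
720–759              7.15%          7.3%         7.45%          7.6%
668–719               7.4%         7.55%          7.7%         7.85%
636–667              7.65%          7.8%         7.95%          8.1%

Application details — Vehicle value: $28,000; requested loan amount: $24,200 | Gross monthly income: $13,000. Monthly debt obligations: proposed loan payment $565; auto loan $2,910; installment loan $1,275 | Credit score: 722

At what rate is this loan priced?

Credit score 722 ≥ 636; Total monthly debts = (565 + 2,910 + 1,275) = 4,750. DTI: 4,750 ÷ 13,000 = 36.5%, within the 38% cap
LTV: 24,200 ÷ 28,000 = 86.4%, within 110% cap
Credit 722 → row 720–759; LTV 86.4% → column 85.01–91%. Grid cell → 7.3%.

7.3%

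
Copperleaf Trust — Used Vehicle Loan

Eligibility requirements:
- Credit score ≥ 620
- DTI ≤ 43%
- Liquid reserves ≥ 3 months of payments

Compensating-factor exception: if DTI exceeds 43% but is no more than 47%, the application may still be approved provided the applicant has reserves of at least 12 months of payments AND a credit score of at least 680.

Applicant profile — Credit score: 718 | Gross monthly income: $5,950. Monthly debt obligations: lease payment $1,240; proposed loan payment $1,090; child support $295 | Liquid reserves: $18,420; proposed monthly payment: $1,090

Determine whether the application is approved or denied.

Credit score 718 ≥ 620 (meets base)
Total debts = (1,240 + 1,090 + 295) = 2,625. DTI = 2,625/5,950 = 44.1% > 43% — standard DTI limit exceeded.
Liquid reserves cover 18,420/1,090 = 16.9 months — ≥ 3 required
DTI 44.1% is within the 43%–47% exception band; checking compensating factors.
Override check — reserves: 16.9 mo (ok); score: 718 (ok).
Both override conditions satisfied; DTI exception granted.

Approved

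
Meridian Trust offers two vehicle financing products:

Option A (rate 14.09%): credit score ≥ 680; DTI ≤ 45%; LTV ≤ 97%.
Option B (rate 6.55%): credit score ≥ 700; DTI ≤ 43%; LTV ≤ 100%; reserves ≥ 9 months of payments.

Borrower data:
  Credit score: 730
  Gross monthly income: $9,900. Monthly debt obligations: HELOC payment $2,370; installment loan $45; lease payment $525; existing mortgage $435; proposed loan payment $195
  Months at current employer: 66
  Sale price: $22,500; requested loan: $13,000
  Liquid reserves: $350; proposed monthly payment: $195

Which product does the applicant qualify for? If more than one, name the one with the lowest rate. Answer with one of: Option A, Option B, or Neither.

Total debts = (2,370 + 45 + 525 + 435 + 195) = 3,570; DTI = 3,570/9,900 = 36.1%.
LTV = 13,000/22,500 = 57.8%.
Reserves = 350/195 = 1.8 months.
Option A: score 730 ≥ 680; DTI 36.1% ≤ 45%; LTV 57.8% ≤ 97% → qualifies.
Option B: score 730 ≥ 700; DTI 36.1% ≤ 43%; LTV 57.8% ≤ 100%; reserves 1.8 < 9 mo → does not qualify.

Option A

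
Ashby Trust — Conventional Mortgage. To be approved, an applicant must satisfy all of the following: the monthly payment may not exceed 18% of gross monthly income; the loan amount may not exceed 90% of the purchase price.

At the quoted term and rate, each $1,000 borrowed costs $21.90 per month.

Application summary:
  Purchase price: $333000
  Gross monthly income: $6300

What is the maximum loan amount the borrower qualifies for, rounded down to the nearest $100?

$51,700

Payment cap: 18% × $6,300 = $1,134/month.
At $21.90 per $1,000, that supports 1,134/21.90 × 1,000 ≈ $51,780 → $51,700.
LTV cap: 90% × $333,000 = $299,700 → $299,700.
Binding constraint: payment-to-income.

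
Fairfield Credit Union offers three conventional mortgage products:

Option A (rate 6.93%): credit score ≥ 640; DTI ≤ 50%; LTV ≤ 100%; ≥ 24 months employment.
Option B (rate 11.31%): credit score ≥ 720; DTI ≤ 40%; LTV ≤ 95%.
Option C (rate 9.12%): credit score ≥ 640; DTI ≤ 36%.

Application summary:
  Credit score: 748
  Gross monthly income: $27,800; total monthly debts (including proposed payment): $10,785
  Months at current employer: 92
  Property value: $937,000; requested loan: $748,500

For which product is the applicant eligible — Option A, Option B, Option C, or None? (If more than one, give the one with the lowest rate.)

DTI = 10,785/27,800 = 38.8%.
LTV = 748,500/937,000 = 79.9%.
Option A: score 748 ≥ 640; DTI 38.8% ≤ 50%; LTV 79.9% ≤ 100%; employment 92 ≥ 24 mo → qualifies.
Option B: score 748 ≥ 720; DTI 38.8% ≤ 40%; LTV 79.9% ≤ 95% → qualifies.
Option C: score 748 ≥ 640; DTI 38.8% > 36% → does not qualify.
Qualifying: Option A, Option B. Lowest rate is 6.93% → Option A.

Option A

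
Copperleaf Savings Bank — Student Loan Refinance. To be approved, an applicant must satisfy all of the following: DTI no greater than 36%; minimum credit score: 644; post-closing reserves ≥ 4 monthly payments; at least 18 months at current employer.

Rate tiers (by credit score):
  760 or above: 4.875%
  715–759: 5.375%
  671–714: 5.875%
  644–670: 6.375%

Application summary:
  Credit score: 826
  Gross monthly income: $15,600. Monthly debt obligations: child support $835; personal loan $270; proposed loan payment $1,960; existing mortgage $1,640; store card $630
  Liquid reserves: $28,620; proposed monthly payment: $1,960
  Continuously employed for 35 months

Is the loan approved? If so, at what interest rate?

Approved at 4.875%

Credit score 826 ≥ 644 (meets minimum)
Reserves = 28,620/1,960 = 14.6 months ≥ 4
Employment 35 ≥ 18 months
Total monthly debts = (835 + 270 + 1,960 + 1,640 + 630) = 5,335. Debt-to-income = 5,335/15,600 = 34.2% — meets 36% limit
All requirements met. Score 826 falls in the 760 or above tier → 4.875%.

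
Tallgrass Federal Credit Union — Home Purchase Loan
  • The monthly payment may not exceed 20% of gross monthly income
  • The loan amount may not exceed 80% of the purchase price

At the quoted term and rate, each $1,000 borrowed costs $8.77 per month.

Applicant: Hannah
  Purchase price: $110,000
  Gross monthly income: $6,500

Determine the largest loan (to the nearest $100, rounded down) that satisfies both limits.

$88,000

Payment cap: 20% × $6,500 = $1,300/month.
At $8.77 per $1,000, that supports 1,300/8.77 × 1,000 ≈ $148,232 → $148,200.
LTV cap: 80% × $110,000 = $88,000 → $88,000.
Binding constraint: loan-to-value.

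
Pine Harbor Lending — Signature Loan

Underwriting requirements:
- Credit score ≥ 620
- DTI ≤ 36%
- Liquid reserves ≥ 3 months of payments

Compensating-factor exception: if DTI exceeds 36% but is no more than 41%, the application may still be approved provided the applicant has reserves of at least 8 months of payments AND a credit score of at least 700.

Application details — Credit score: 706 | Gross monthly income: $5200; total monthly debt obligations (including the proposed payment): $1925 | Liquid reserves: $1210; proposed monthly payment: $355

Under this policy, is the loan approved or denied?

Denied

Credit score 706 ≥ 620 (meets base)
DTI: 1,925 ÷ 5,200 = 37%, over the 36% base limit.
Reserves: 1,210 ÷ 355 = 3.4 months (meets 3-month minimum)
37% falls in the override range (36%–41%), so the compensating-factor test applies.
Override check — reserves: 3.4 mo (short of 8); score: 706 (ok).
Compensating-factor requirement not fully met.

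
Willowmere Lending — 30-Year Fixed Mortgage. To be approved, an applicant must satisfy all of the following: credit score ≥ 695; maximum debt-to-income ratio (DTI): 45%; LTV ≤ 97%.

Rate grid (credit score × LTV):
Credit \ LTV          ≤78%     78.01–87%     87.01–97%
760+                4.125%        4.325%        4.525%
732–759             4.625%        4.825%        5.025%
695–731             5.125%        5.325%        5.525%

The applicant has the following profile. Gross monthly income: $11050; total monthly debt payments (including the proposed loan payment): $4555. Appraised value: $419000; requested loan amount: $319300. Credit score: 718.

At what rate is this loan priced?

Credit score 718 ≥ 695; DTI = 4,555/11,050 = 41.2% ≤ 45%
LTV = 319,300/419,000 = 76.2% ≤ 97%
Row: 718 falls in 695–731. Column: 76.2% falls in ≤78%. Rate = 5.125%.

5.125%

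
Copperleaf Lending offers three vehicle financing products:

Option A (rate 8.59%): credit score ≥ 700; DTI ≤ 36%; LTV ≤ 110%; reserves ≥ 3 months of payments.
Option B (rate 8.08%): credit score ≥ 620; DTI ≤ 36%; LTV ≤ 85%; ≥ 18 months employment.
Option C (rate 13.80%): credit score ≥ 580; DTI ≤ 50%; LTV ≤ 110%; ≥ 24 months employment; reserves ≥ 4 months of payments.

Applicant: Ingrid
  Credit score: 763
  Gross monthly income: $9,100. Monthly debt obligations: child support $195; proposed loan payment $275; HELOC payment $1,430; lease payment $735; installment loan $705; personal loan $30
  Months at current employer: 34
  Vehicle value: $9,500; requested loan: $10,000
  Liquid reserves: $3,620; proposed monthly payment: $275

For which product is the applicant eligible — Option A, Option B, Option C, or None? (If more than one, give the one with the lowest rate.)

Total debts = (195 + 275 + 1,430 + 735 + 705 + 30) = 3,370; DTI = 3,370/9,100 = 37%.
LTV = 10,000/9,500 = 105.3%.
Reserves = 3,620/275 = 13.2 months.
Option A: score 763 ≥ 700; DTI 37% > 36%; LTV 105.3% ≤ 110%; reserves 13.2 ≥ 3 mo → does not qualify.
Option B: score 763 ≥ 620; DTI 37% > 36%; LTV 105.3% > 85%; employment 34 ≥ 18 mo → does not qualify.
Option C: score 763 ≥ 580; DTI 37% ≤ 50%; LTV 105.3% ≤ 110%; employment 34 ≥ 24 mo; reserves 13.2 ≥ 4 mo → qualifies.

Option C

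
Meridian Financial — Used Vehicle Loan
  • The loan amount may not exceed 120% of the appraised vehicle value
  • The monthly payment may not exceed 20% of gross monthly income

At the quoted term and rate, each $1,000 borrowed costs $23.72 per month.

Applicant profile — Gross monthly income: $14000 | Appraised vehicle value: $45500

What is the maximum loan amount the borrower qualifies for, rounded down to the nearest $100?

$54,600

Payment cap: 20% × $14,000 = $2,800/month.
At $23.72 per $1,000, that supports 2,800/23.72 × 1,000 ≈ $118,043 → $118,000.
LTV cap: 120% × $45,500 = $54,600 → $54,600.
Binding constraint: loan-to-value.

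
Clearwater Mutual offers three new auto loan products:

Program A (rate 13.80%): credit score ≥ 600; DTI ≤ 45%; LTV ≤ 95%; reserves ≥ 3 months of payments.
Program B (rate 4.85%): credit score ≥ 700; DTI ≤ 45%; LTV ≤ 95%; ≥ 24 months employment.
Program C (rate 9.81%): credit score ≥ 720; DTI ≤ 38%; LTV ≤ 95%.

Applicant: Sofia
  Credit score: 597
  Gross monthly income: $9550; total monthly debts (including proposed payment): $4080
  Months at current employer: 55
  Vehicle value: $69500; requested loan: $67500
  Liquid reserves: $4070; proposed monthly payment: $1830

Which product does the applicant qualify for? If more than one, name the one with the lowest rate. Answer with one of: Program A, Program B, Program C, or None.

None

DTI = 4,080/9,550 = 42.7%.
LTV = 67,500/69,500 = 97.1%.
Reserves = 4,070/1,830 = 2.2 months.
Program A: score 597 < 600; DTI 42.7% ≤ 45%; LTV 97.1% > 95%; reserves 2.2 < 3 mo → does not qualify.
Program B: score 597 < 700; DTI 42.7% ≤ 45%; LTV 97.1% > 95%; employment 55 ≥ 24 mo → does not qualify.
Program C: score 597 < 720; DTI 42.7% > 38%; LTV 97.1% > 95% → does not qualify.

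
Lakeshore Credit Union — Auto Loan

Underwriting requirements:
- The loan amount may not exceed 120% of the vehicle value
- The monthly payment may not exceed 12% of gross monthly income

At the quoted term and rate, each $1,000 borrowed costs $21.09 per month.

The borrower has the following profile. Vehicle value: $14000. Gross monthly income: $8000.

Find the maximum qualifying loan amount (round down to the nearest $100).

$16,800

Payment cap: 12% × $8,000 = $960/month.
At $21.09 per $1,000, that supports 960/21.09 × 1,000 ≈ $45,519 → $45,500.
LTV cap: 120% × $14,000 = $16,800 → $16,800.
Binding constraint: loan-to-value.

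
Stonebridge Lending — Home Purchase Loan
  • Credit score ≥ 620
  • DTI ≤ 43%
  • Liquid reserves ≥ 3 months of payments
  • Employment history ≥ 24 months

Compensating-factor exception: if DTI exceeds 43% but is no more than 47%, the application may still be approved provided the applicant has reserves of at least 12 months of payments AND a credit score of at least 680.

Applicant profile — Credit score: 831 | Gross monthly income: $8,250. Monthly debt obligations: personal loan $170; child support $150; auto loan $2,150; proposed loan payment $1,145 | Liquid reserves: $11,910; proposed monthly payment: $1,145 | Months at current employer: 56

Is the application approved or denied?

Credit score 831 ≥ 620 (meets base)
Total debts = (170 + 150 + 2,150 + 1,145) = 3,615. DTI: 3,615 ÷ 8,250 = 43.8%, over the 43% base limit.
Reserves: 11,910 ÷ 1,145 = 10.4 months (meets 3-month minimum)
Employment 56 ≥ 24 months
43.8% falls in the override range (43%–47%), so the compensating-factor test applies.
Override check — reserves: 10.4 mo (short of 12); score: 831 (ok).
Compensating-factor requirement not fully met.

Denied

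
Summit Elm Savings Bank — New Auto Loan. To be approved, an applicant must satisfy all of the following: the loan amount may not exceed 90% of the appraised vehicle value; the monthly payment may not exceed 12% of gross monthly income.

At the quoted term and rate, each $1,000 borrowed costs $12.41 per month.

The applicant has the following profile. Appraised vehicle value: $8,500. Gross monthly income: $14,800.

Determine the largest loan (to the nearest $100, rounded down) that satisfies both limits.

Payment cap: 12% × $14,800 = $1,776/month.
At $12.41 per $1,000, that supports 1,776/12.41 × 1,000 ≈ $143,110 → $143,100.
LTV cap: 90% × $8,500 = $7,650 → $7,600.
Binding constraint: loan-to-value.

$7,600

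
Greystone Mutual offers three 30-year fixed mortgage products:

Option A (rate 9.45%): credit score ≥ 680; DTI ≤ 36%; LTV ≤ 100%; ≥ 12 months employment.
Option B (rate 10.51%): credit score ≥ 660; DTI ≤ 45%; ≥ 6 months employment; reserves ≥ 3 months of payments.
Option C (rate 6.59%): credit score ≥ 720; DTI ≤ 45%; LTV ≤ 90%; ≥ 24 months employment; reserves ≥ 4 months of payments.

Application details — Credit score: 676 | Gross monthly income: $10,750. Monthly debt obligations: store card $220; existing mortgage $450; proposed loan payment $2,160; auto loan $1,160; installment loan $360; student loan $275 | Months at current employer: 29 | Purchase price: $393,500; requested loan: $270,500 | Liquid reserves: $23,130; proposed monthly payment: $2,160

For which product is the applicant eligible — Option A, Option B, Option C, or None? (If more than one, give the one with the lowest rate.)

Option B

Total debts = (220 + 450 + 2,160 + 1,160 + 360 + 275) = 4,625; DTI = 4,625/10,750 = 43%.
LTV = 270,500/393,500 = 68.7%.
Reserves = 23,130/2,160 = 10.7 months.
Option A: score 676 < 680; DTI 43% > 36%; LTV 68.7% ≤ 100%; employment 29 ≥ 12 mo → does not qualify.
Option B: score 676 ≥ 660; DTI 43% ≤ 45%; employment 29 ≥ 6 mo; reserves 10.7 ≥ 3 mo → qualifies.
Option C: score 676 < 720; DTI 43% ≤ 45%; LTV 68.7% ≤ 90%; employment 29 ≥ 24 mo; reserves 10.7 ≥ 4 mo → does not qualify.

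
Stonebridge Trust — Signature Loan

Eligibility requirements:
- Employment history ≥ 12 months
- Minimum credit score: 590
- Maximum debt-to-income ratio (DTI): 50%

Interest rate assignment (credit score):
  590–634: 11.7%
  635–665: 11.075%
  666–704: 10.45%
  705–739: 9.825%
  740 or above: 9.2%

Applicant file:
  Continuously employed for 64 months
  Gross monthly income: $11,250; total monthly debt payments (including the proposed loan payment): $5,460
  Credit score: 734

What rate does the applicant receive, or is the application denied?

Approved at 9.825%

Credit score 734 ≥ 590 (meets minimum)
DTI: 5,460 ÷ 11,250 = 48.5%, within the 50% cap
Employment 64 ≥ 12 months
All requirements met. Score 734 falls in the 705–739 tier → 9.825%.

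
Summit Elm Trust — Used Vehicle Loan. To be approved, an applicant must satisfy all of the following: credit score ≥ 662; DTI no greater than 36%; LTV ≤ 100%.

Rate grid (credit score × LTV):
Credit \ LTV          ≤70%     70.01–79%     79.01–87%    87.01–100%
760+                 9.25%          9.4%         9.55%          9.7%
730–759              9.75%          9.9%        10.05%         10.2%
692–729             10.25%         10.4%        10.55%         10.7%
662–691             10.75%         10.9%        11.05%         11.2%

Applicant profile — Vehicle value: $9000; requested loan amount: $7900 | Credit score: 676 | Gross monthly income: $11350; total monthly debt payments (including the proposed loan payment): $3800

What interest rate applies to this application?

11.2%

Credit score 676 ≥ 662; DTI: 3,800 ÷ 11,350 = 33.5%, within the 36% cap
LTV: 7,900 ÷ 9,000 = 87.8%, within 100% cap
Score 676 is in the 662–691 band; LTV 87.8% is in the 87.01–100% band → 11.2%.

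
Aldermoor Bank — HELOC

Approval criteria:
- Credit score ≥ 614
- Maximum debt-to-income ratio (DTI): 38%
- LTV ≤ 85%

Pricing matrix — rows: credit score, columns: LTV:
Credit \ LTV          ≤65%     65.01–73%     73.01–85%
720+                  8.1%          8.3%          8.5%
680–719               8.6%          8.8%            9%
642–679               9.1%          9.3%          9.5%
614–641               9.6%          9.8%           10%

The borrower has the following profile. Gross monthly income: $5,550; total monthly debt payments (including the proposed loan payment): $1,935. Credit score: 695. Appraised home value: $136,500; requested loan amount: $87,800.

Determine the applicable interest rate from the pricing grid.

8.6%

Credit score 695 ≥ 614; DTI = 1,935/5,550 = 34.9% ≤ 38%
Loan-to-value = 87,800/136,500 = 64.3% — pass (85% max)
Score 695 is in the 680–719 band; LTV 64.3% is in the ≤65% band → 8.6%.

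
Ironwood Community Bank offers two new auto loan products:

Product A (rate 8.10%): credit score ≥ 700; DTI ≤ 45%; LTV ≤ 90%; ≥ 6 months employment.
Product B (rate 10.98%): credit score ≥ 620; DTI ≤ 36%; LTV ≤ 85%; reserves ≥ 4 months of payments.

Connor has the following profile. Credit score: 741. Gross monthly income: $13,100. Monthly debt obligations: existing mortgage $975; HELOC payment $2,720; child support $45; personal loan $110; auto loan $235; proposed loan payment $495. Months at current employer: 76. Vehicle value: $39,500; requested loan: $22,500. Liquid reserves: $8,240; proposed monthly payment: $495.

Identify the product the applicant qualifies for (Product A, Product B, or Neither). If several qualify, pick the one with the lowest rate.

Product A

Total debts = (975 + 2,720 + 45 + 110 + 235 + 495) = 4,580; DTI = 4,580/13,100 = 35%.
LTV = 22,500/39,500 = 57%.
Reserves = 8,240/495 = 16.6 months.
Product A: score 741 ≥ 700; DTI 35% ≤ 45%; LTV 57% ≤ 90%; employment 76 ≥ 6 mo → qualifies.
Product B: score 741 ≥ 620; DTI 35% ≤ 36%; LTV 57% ≤ 85%; reserves 16.6 ≥ 4 mo → qualifies.
Qualifying: Product A, Product B. Lowest rate is 8.10% → Product A.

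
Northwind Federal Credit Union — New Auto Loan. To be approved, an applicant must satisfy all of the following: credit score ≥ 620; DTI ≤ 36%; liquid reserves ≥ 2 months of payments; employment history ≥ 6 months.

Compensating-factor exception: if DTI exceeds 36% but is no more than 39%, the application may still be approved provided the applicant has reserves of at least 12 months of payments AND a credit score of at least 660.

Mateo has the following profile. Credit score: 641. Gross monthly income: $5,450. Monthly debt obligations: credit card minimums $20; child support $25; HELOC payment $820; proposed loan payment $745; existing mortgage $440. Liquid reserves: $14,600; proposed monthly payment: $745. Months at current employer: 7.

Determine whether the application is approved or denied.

Credit score 641 ≥ 620 (meets base)
Total debts = (20 + 25 + 820 + 745 + 440) = 2,050. DTI: 2,050 ÷ 5,450 = 37.6%, over the 36% base limit.
Reserves = 14,600/745 = 19.6 months ≥ 2
Employment 7 ≥ 6 months
37.6% falls in the override range (36%–39%), so the compensating-factor test applies.
Override check — reserves: 19.6 mo (ok); score: 641 (below 660).
Compensating-factor requirement not fully met.

Denied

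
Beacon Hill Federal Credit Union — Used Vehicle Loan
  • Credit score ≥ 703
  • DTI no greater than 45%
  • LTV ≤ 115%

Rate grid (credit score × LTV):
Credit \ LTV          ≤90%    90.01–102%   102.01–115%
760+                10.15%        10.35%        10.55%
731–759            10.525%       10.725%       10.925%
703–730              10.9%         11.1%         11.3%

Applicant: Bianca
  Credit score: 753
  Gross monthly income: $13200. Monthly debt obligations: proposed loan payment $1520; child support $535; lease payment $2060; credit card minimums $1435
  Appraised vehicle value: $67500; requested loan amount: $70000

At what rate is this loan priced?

Credit score 753 ≥ 703; Total monthly debts = (1,520 + 535 + 2,060 + 1,435) = 5,550. Debt-to-income = 5,550/13,200 = 42% — meets 45% limit
LTV = 70,000/67,500 = 103.7% ≤ 115%
Row: 753 falls in 731–759. Column: 103.7% falls in 102.01–115%. Rate = 10.925%.

10.925%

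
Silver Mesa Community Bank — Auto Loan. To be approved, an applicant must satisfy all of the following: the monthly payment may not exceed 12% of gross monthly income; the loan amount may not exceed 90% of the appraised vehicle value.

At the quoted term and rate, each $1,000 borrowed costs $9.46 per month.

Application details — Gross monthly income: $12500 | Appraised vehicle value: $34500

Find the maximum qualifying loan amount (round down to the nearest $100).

Payment cap: 12% × $12,500 = $1,500/month.
At $9.46 per $1,000, that supports 1,500/9.46 × 1,000 ≈ $158,562 → $158,500.
LTV cap: 90% × $34,500 = $31,050 → $31,000.
Binding constraint: loan-to-value.

$31,000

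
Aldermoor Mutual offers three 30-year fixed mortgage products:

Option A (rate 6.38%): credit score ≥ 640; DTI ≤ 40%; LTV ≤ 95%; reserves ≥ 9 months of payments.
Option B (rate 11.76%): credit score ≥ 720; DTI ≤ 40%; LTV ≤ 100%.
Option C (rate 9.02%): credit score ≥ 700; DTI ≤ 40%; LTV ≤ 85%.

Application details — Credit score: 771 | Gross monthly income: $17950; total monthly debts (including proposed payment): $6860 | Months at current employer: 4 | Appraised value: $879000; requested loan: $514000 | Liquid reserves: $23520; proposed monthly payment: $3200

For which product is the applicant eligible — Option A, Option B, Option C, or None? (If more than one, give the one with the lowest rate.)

DTI = 6,860/17,950 = 38.2%.
LTV = 514,000/879,000 = 58.5%.
Reserves = 23,520/3,200 = 7.3 months.
Option A: score 771 ≥ 640; DTI 38.2% ≤ 40%; LTV 58.5% ≤ 95%; reserves 7.3 < 9 mo → does not qualify.
Option B: score 771 ≥ 720; DTI 38.2% ≤ 40%; LTV 58.5% ≤ 100% → qualifies.
Option C: score 771 ≥ 700; DTI 38.2% ≤ 40%; LTV 58.5% ≤ 85% → qualifies.
Qualifying: Option B, Option C. Lowest rate is 9.02% → Option C.

Option C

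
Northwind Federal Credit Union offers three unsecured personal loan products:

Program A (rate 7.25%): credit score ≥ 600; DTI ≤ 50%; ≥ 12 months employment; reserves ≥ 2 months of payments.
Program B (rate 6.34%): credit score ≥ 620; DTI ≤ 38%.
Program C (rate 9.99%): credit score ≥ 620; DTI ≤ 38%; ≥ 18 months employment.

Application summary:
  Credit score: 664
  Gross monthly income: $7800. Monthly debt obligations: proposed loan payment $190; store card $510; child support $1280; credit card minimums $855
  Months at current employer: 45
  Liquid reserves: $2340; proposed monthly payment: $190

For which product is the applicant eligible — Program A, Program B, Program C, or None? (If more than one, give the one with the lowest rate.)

Program B

Total debts = (190 + 510 + 1,280 + 855) = 2,835; DTI = 2,835/7,800 = 36.3%.
Reserves = 2,340/190 = 12.3 months.
Program A: score 664 ≥ 600; DTI 36.3% ≤ 50%; employment 45 ≥ 12 mo; reserves 12.3 ≥ 2 mo → qualifies.
Program B: score 664 ≥ 620; DTI 36.3% ≤ 38% → qualifies.
Program C: score 664 ≥ 620; DTI 36.3% ≤ 38%; employment 45 ≥ 18 mo → qualifies.
Qualifying: Program A, Program B, Program C. Lowest rate is 6.34% → Program B.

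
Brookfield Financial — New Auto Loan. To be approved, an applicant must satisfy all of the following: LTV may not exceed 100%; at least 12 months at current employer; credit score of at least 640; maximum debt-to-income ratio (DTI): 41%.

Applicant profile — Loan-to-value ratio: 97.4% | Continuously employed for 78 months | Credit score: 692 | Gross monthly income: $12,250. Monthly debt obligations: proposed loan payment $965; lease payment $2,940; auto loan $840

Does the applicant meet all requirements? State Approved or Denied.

Approved

LTV 97.4% — within 100%
Employment 78 ≥ 12 months
Credit score 692 ≥ 640 (meets)
Total monthly debts = (965 + 2,940 + 840) = 4,745. Debt-to-income = 4,745/12,250 = 38.7% — meets 41% limit
All criteria satisfied.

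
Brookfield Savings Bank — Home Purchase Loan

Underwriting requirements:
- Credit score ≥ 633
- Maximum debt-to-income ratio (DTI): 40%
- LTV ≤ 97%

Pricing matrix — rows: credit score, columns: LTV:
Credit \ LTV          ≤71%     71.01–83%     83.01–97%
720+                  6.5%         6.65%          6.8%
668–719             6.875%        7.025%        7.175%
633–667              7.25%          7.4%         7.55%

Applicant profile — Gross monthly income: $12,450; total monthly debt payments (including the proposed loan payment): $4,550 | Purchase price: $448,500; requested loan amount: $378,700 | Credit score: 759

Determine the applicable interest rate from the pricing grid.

6.8%

Credit score 759 ≥ 633; DTI = 4,550/12,450 = 36.5% ≤ 40%
LTV = 378,700/448,500 = 84.4% ≤ 97%
Row: 759 falls in 720+. Column: 84.4% falls in 83.01–97%. Rate = 6.8%.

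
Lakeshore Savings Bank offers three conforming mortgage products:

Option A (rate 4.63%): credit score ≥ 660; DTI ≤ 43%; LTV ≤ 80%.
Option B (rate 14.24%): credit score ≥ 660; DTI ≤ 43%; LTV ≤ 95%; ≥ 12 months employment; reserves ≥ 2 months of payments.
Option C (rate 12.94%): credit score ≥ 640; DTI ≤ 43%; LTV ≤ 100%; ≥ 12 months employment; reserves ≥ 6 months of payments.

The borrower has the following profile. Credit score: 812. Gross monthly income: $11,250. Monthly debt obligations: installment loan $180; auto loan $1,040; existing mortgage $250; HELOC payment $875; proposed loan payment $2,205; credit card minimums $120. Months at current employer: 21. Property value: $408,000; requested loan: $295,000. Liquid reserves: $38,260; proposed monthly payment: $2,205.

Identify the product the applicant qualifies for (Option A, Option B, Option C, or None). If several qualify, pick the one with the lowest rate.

Option A

Total debts = (180 + 1,040 + 250 + 875 + 2,205 + 120) = 4,670; DTI = 4,670/11,250 = 41.5%.
LTV = 295,000/408,000 = 72.3%.
Reserves = 38,260/2,205 = 17.4 months.
Option A: score 812 ≥ 660; DTI 41.5% ≤ 43%; LTV 72.3% ≤ 80% → qualifies.
Option B: score 812 ≥ 660; DTI 41.5% ≤ 43%; LTV 72.3% ≤ 95%; employment 21 ≥ 12 mo; reserves 17.4 ≥ 2 mo → qualifies.
Option C: score 812 ≥ 640; DTI 41.5% ≤ 43%; LTV 72.3% ≤ 100%; employment 21 ≥ 12 mo; reserves 17.4 ≥ 6 mo → qualifies.
Qualifying: Option A, Option B, Option C. Lowest rate is 4.63% → Option A.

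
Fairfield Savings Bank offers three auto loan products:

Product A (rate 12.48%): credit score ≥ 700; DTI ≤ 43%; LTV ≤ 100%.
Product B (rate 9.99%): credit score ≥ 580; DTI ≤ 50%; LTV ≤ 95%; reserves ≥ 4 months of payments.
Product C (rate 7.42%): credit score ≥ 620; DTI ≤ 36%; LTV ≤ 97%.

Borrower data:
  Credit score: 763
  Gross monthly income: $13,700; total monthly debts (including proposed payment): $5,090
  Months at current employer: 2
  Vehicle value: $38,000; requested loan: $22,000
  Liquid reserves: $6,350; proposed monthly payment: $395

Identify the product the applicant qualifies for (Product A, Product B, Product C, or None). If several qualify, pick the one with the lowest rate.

DTI = 5,090/13,700 = 37.2%.
LTV = 22,000/38,000 = 57.9%.
Reserves = 6,350/395 = 16.1 months.
Product A: score 763 ≥ 700; DTI 37.2% ≤ 43%; LTV 57.9% ≤ 100% → qualifies.
Product B: score 763 ≥ 580; DTI 37.2% ≤ 50%; LTV 57.9% ≤ 95%; reserves 16.1 ≥ 4 mo → qualifies.
Product C: score 763 ≥ 620; DTI 37.2% > 36%; LTV 57.9% ≤ 97% → does not qualify.
Qualifying: Product A, Product B. Lowest rate is 9.99% → Product B.

Product B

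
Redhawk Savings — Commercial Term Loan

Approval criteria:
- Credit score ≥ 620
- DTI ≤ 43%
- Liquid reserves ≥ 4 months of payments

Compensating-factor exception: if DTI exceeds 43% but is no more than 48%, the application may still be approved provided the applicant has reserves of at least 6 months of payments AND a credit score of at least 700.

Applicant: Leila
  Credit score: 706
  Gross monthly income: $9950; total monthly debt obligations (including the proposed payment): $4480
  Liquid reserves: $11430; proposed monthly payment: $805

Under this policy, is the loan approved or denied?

Approved

Credit score 706 ≥ 620 (meets base)
DTI: 4,480 ÷ 9,950 = 45%, over the 43% base limit.
Reserves: 11,430 ÷ 805 = 14.2 months (meets 4-month minimum)
45% falls in the override range (43%–48%), so the compensating-factor test applies.
Reserves 14.2 ≥ 6 months; credit score 706 ≥ 700.
Both compensating conditions met → exception applies.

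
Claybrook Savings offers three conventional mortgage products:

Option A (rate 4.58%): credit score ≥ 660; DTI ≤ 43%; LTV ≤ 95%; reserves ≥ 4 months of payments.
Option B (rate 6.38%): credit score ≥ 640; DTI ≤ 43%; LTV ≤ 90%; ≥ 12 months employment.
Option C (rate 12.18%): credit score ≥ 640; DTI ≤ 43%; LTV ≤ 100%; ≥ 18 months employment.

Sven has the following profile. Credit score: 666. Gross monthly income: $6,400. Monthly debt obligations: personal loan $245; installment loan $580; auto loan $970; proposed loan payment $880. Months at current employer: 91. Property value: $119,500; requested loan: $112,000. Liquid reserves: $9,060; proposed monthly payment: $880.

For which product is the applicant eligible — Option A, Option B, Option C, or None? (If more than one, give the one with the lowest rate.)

Total debts = (245 + 580 + 970 + 880) = 2,675; DTI = 2,675/6,400 = 41.8%.
LTV = 112,000/119,500 = 93.7%.
Reserves = 9,060/880 = 10.3 months.
Option A: score 666 ≥ 660; DTI 41.8% ≤ 43%; LTV 93.7% ≤ 95%; reserves 10.3 ≥ 4 mo → qualifies.
Option B: score 666 ≥ 640; DTI 41.8% ≤ 43%; LTV 93.7% > 90%; employment 91 ≥ 12 mo → does not qualify.
Option C: score 666 ≥ 640; DTI 41.8% ≤ 43%; LTV 93.7% ≤ 100%; employment 91 ≥ 18 mo → qualifies.
Qualifying: Option A, Option C. Lowest rate is 4.58% → Option A.

Option A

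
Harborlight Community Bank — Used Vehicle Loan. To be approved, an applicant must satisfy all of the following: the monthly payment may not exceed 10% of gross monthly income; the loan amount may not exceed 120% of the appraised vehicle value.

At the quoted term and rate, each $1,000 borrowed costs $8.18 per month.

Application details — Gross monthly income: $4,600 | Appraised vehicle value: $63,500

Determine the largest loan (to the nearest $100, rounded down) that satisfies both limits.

Payment cap: 10% × $4,600 = $460/month.
At $8.18 per $1,000, that supports 460/8.18 × 1,000 ≈ $56,234 → $56,200.
LTV cap: 120% × $63,500 = $76,200 → $76,200.
Binding constraint: payment-to-income.

$56,200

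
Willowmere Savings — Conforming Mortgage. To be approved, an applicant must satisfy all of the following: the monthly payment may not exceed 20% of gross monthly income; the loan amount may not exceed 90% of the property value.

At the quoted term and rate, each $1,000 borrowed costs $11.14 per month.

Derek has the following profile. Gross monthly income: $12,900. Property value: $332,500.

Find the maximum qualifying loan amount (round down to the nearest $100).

Payment cap: 20% × $12,900 = $2,580/month.
At $11.14 per $1,000, that supports 2,580/11.14 × 1,000 ≈ $231,597 → $231,500.
LTV cap: 90% × $332,500 = $299,250 → $299,200.
Binding constraint: payment-to-income.

$231,500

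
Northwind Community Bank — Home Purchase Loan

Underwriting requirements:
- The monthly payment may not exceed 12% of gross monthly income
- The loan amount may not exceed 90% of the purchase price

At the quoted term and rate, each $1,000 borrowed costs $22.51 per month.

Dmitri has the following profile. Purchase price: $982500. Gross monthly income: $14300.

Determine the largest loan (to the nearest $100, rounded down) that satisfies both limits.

Payment cap: 12% × $14,300 = $1,716/month.
At $22.51 per $1,000, that supports 1,716/22.51 × 1,000 ≈ $76,232 → $76,200.
LTV cap: 90% × $982,500 = $884,250 → $884,200.
Binding constraint: payment-to-income.

$76,200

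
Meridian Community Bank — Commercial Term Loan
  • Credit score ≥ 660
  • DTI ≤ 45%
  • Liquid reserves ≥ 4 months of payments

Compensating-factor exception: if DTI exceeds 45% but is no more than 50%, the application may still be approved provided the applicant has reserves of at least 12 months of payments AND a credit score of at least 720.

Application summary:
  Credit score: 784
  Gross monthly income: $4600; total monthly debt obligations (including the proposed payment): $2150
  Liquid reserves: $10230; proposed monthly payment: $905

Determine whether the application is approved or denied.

Credit score 784 ≥ 660 (meets base)
DTI: 2,150 ÷ 4,600 = 46.7%, over the 45% base limit.
Liquid reserves cover 10,230/905 = 11.3 months — ≥ 4 required
46.7% falls in the override range (45%–50%), so the compensating-factor test applies.
Override check — reserves: 11.3 mo (short of 12); score: 784 (ok).
Override conditions not both satisfied; exception does not apply.

Denied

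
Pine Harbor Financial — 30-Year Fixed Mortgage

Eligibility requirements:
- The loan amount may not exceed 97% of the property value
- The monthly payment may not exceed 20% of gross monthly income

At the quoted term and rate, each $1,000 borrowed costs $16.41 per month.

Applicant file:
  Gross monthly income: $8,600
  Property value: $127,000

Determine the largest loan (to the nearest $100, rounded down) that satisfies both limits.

Payment cap: 20% × $8,600 = $1,720/month.
At $16.41 per $1,000, that supports 1,720/16.41 × 1,000 ≈ $104,814 → $104,800.
LTV cap: 97% × $127,000 = $123,190 → $123,100.
Binding constraint: payment-to-income.

$104,800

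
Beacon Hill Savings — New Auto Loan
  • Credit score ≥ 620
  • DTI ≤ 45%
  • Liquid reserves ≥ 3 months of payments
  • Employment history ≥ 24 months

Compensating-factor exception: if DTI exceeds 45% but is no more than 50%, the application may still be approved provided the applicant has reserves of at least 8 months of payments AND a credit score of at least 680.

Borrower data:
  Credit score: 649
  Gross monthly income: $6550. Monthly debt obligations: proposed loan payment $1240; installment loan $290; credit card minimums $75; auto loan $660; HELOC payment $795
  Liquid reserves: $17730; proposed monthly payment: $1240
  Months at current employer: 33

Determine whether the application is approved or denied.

Denied

Credit score 649 ≥ 620 (meets base)
Total debts = (1,240 + 290 + 75 + 660 + 795) = 3,060. DTI: 3,060 ÷ 6,550 = 46.7%, over the 45% base limit.
Liquid reserves cover 17,730/1,240 = 14.3 months — ≥ 3 required
Employment 33 ≥ 24 months
46.7% falls in the override range (45%–50%), so the compensating-factor test applies.
Reserves 14.3 ≥ 8 months; credit score 649 < 680.
Compensating-factor requirement not fully met.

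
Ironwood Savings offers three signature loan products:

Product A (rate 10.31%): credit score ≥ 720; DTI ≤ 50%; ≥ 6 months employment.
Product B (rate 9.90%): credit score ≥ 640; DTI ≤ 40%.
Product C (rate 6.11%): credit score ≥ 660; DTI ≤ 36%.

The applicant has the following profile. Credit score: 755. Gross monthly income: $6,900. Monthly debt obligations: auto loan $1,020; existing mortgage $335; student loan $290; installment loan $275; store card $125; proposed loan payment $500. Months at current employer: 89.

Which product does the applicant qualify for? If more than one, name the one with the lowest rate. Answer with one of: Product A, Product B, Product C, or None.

Total debts = (1,020 + 335 + 290 + 275 + 125 + 500) = 2,545; DTI = 2,545/6,900 = 36.9%.
Product A: score 755 ≥ 720; DTI 36.9% ≤ 50%; employment 89 ≥ 6 mo → qualifies.
Product B: score 755 ≥ 640; DTI 36.9% ≤ 40% → qualifies.
Product C: score 755 ≥ 660; DTI 36.9% > 36% → does not qualify.
Qualifying: Product A, Product B. Lowest rate is 9.90% → Product B.

Product B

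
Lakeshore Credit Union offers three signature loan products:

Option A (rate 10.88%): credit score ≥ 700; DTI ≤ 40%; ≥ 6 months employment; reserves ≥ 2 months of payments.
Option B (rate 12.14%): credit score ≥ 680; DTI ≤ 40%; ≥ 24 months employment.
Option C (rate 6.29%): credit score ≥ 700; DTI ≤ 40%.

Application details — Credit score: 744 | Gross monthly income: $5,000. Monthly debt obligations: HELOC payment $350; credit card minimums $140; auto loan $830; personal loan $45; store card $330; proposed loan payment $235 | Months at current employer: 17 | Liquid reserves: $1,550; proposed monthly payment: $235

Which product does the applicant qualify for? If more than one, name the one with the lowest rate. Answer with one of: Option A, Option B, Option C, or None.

Option C

Total debts = (350 + 140 + 830 + 45 + 330 + 235) = 1,930; DTI = 1,930/5,000 = 38.6%.
Reserves = 1,550/235 = 6.6 months.
Option A: score 744 ≥ 700; DTI 38.6% ≤ 40%; employment 17 ≥ 6 mo; reserves 6.6 ≥ 2 mo → qualifies.
Option B: score 744 ≥ 680; DTI 38.6% ≤ 40%; employment 17 < 24 mo → does not qualify.
Option C: score 744 ≥ 700; DTI 38.6% ≤ 40% → qualifies.
Qualifying: Option A, Option C. Lowest rate is 6.29% → Option C.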